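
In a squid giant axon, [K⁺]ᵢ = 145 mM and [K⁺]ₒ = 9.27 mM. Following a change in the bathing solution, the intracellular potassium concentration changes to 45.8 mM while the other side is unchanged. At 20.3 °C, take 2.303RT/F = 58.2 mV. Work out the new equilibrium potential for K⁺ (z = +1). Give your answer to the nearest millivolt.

After the shift: [K⁺]_out = 9.27, [K⁺]_in = 45.8 mM.
E_new = (58.2/1)·log₁₀(9.27/45.8) = 58.20 · (-0.6938) = -40.38 mV

-40 mV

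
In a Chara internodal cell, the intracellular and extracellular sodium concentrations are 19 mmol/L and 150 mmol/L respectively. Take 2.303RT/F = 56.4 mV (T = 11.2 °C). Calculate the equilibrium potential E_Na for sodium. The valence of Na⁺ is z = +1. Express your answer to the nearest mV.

51 mV

E = (56.4/z) · log₁₀([Na⁺]_out/[Na⁺]_in) with z = +1.
= (56.4/1) · log₁₀(150/19) = 56.40 · log₁₀(7.895)
= 56.40 · (0.8973) = 50.61 mV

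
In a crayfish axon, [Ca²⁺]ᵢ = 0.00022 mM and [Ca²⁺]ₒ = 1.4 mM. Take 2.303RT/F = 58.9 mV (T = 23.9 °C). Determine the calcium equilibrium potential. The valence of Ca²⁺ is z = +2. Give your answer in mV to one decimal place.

E = (58.9/z) · log₁₀([Ca²⁺]_out/[Ca²⁺]_in) with z = +2.
= (58.9/2) · log₁₀(1.4/0.00022) = 29.45 · log₁₀(6364)
= 29.45 · (3.8037) = 112.02 mV

112.0 mV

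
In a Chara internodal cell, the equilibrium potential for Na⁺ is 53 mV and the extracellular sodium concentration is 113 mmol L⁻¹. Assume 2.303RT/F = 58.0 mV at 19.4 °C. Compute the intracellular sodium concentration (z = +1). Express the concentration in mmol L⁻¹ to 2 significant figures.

Nernst: E = (58.0/1) · log₁₀([out]/[in]), so log₁₀([out]/[in]) = 53.0 × 1 / 58.0 = 0.9138.
[out]/[in] = 10^(0.9138) = 8.2.
[in] = 113 / 8.2 = 13.78 mmol L⁻¹.

14 mmol L⁻¹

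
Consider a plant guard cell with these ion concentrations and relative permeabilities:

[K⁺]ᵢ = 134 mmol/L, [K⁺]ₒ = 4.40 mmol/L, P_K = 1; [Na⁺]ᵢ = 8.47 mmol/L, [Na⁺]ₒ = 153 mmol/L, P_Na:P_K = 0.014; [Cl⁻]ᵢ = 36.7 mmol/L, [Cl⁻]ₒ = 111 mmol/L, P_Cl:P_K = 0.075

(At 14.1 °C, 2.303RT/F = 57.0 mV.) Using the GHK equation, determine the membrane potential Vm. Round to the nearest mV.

Vm = 57.0 · log₁₀[(Σ P·[cation]ₒ + Σ P·[anion]ᵢ) / (Σ P·[cation]ᵢ + Σ P·[anion]ₒ)]
Numerator = 1×4.40 + 0.014×153 + 0.075×36.7 = 9.294
Denominator = 1×134 + 0.014×8.47 + 0.075×111 = 142.4
Vm = 57.0 · log₁₀(0.06525) = 57.0 × (-1.1854) = -67.57 mV

-68 mV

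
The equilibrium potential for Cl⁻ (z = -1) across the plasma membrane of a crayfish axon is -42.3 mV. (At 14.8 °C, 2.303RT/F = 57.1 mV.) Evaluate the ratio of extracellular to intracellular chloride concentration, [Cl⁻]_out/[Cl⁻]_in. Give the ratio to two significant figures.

5.5

log₁₀([out]/[in]) = E·z/(57.1) = -42.3 × -1 / 57.1 = 0.7408
[out]/[in] = 10^(0.7408) = 5.506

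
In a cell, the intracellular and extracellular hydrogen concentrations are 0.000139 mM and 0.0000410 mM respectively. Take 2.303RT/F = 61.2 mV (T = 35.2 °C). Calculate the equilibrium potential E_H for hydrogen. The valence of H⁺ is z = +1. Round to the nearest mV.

-32 mV

E = (61.2/z) · log₁₀([H⁺]_out/[H⁺]_in) with z = +1.
= (61.2/1) · log₁₀(0.0000410/0.000139) = 61.20 · log₁₀(0.295)
= 61.20 · (-0.5302) = -32.45 mV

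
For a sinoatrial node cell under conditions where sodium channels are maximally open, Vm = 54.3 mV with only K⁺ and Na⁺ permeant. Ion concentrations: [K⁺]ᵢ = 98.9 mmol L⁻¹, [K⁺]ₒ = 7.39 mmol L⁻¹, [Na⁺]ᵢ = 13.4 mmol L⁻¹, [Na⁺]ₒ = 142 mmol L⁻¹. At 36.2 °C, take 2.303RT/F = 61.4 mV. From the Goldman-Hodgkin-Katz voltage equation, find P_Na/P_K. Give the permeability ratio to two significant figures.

19

Let α = P_Na/P_K. GHK: Vm = 61.4·log₁₀[(Kₒ + α·Naₒ)/(Kᵢ + α·Naᵢ)].
10^(Vm/61.4) = 10^(54.3/61.4) = 7.6624
So 7.6624·(Kᵢ + α·Naᵢ) = Kₒ + α·Naₒ → α = (7.6624·98.9 − 7.39) / (142.0 − 7.6624·13.4)
α = (757.8 − 7.39) / (142.0 − 102.7) = 750.4/39.32 = 19.08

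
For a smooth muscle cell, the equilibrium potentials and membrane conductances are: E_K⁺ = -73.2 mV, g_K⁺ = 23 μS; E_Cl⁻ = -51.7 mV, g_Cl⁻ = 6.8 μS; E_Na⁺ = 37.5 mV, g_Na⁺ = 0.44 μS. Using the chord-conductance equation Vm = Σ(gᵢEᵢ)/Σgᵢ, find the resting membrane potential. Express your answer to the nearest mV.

-67 mV

Σ gᵢEᵢ = 23·(-73.2) + 6.8·(-51.7) + 0.44·(37.5) = -2018.66
Σ gᵢ = 23 + 6.8 + 0.44 = 30.24
Vm = -2018.66 / 30.24 = -66.75 mV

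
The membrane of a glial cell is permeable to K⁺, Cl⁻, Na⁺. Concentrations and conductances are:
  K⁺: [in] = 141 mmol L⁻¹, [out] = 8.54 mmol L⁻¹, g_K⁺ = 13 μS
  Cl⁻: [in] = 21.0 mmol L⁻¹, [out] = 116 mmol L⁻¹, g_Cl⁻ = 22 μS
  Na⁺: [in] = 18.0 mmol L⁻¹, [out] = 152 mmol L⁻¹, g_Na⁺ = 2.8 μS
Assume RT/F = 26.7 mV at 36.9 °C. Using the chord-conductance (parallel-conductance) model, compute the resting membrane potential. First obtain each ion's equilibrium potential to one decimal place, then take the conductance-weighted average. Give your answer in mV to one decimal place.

-48.1 mV

E_K⁺ = (26.7/1)·ln(8.54/141) = -74.9 mV
E_Cl⁻ = (26.7/-1)·ln(116/21.0) = -45.6 mV
E_Na⁺ = (26.7/1)·ln(152/18.0) = 57.0 mV
Vm = (Σ gᵢEᵢ)/(Σ gᵢ) = (13·-74.9 + 22·-45.6 + 2.8·57.0) / (13 + 22 + 2.8)
= -1817.30 / 37.8 = -48.08 mV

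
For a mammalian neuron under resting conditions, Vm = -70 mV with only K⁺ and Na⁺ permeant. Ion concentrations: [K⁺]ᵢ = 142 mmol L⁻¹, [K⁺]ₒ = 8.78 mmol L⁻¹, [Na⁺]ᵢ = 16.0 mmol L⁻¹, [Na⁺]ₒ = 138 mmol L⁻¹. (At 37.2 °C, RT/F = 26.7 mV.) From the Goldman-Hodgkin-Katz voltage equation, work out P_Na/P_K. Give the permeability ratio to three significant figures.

Let α = P_Na/P_K. GHK: Vm = 26.7·ln[(Kₒ + α·Naₒ)/(Kᵢ + α·Naᵢ)].
e^(Vm/26.7) = e^(-70.0/26.7) = 0.072678
So 0.072678·(Kᵢ + α·Naᵢ) = Kₒ + α·Naₒ → α = (0.072678·142.0 − 8.78) / (138.0 − 0.072678·16.0)
α = (10.32 − 8.78) / (138.0 − 1.163) = 1.54/136.8 = 0.01126

0.0113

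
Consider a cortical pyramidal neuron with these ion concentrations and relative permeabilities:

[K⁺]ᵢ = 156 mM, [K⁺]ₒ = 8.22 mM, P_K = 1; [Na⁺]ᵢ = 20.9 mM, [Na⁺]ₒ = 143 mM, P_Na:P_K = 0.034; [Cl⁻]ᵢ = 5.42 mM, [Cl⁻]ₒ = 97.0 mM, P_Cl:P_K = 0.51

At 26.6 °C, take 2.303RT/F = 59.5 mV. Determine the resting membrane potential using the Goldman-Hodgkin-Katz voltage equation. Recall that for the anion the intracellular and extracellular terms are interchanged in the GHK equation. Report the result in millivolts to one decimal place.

-66.3 mV

Vm = 59.5 · log₁₀[(Σ P·[cation]ₒ + Σ P·[anion]ᵢ) / (Σ P·[cation]ᵢ + Σ P·[anion]ₒ)]
Numerator = 1×8.22 + 0.034×143 + 0.51×5.42 = 15.85
Denominator = 1×156 + 0.034×20.9 + 0.51×97.0 = 206.2
Vm = 59.5 · log₁₀(0.076856) = 59.5 × (-1.1143) = -66.30 mV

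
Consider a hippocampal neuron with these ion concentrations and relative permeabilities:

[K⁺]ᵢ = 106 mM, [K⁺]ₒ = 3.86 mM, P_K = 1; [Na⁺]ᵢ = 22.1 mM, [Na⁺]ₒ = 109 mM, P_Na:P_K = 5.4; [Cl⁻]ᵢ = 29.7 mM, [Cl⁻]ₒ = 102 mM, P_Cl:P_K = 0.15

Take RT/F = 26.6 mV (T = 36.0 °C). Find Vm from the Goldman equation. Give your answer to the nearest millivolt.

Vm = 26.6 · ln[(Σ P·[cation]ₒ + Σ P·[anion]ᵢ) / (Σ P·[cation]ᵢ + Σ P·[anion]ₒ)]
Numerator = 1×3.86 + 5.4×109 + 0.15×29.7 = 596.9
Denominator = 1×106 + 5.4×22.1 + 0.15×102 = 240.6
Vm = 26.6 · ln(2.4805) = 26.6 × (0.9085) = 24.17 mV

24 mV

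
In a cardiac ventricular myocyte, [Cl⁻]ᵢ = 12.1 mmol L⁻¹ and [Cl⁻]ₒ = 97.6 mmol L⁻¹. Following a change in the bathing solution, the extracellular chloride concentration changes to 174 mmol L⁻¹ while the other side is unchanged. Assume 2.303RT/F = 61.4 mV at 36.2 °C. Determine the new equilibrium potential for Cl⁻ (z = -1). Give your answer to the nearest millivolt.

After the shift: [Cl⁻]_out = 174, [Cl⁻]_in = 12.1 mmol L⁻¹.
E_new = (61.4/-1)·log₁₀(174/12.1) = -61.40 · (1.1578) = -71.09 mV

-71 mV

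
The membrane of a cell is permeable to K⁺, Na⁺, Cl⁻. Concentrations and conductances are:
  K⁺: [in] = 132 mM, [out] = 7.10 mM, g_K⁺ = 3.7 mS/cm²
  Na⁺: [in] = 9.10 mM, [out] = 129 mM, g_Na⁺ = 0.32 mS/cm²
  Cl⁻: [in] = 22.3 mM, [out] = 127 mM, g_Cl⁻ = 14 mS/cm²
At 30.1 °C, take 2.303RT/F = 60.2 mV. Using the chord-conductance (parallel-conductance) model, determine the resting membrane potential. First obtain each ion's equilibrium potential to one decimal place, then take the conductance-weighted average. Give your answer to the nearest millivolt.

-50 mV

E_K⁺ = (60.2/1)·log₁₀(7.10/132) = -76.4 mV
E_Na⁺ = (60.2/1)·log₁₀(129/9.10) = 69.3 mV
E_Cl⁻ = (60.2/-1)·log₁₀(127/22.3) = -45.5 mV
Vm = (Σ gᵢEᵢ)/(Σ gᵢ) = (3.7·-76.4 + 0.32·69.3 + 14·-45.5) / (3.7 + 0.32 + 14)
= -897.50 / 18.02 = -49.81 mV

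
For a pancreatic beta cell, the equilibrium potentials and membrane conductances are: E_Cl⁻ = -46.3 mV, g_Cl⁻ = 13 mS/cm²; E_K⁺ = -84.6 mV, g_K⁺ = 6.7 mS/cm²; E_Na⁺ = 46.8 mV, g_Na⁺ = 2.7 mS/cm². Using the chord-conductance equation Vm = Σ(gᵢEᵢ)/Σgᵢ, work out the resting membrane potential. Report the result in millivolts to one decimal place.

Σ gᵢEᵢ = 13·(-46.3) + 6.7·(-84.6) + 2.7·(46.8) = -1042.36
Σ gᵢ = 13 + 6.7 + 2.7 = 22.4
Vm = -1042.36 / 22.4 = -46.53 mV

-46.5 mV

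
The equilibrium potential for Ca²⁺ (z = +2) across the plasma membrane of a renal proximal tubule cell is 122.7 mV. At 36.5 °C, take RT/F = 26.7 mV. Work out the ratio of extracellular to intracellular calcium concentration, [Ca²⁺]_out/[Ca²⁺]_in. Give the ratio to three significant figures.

ln([out]/[in]) = E·z/(26.7) = 122.7 × 2 / 26.7 = 9.1910
[out]/[in] = e^(9.1910) = 9809

9810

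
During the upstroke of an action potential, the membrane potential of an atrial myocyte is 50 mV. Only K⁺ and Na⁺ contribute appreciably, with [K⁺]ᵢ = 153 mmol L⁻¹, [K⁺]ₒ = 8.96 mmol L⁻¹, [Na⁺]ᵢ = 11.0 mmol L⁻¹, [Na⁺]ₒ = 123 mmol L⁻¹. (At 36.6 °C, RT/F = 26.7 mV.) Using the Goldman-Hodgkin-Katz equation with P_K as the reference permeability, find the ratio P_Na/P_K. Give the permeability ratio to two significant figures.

19

Let α = P_Na/P_K. GHK: Vm = 26.7·ln[(Kₒ + α·Naₒ)/(Kᵢ + α·Naᵢ)].
e^(Vm/26.7) = e^(50.0/26.7) = 6.5056
So 6.5056·(Kᵢ + α·Naᵢ) = Kₒ + α·Naₒ → α = (6.5056·153.0 − 8.96) / (123.0 − 6.5056·11.0)
α = (995.4 − 8.96) / (123.0 − 71.56) = 986.4/51.44 = 19.18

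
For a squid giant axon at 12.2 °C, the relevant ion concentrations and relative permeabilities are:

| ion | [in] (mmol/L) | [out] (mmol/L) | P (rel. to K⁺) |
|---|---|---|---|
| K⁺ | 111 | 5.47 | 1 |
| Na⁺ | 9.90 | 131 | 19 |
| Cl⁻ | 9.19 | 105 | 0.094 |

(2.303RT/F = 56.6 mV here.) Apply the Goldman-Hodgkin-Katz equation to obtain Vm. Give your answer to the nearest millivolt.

Vm = 56.6 · log₁₀[(Σ P·[cation]ₒ + Σ P·[anion]ᵢ) / (Σ P·[cation]ᵢ + Σ P·[anion]ₒ)]
Numerator = 1×5.47 + 19×131 + 0.094×9.19 = 2495
Denominator = 1×111 + 19×9.90 + 0.094×105 = 309
Vm = 56.6 · log₁₀(8.0763) = 56.6 × (0.9072) = 51.35 mV

51 mV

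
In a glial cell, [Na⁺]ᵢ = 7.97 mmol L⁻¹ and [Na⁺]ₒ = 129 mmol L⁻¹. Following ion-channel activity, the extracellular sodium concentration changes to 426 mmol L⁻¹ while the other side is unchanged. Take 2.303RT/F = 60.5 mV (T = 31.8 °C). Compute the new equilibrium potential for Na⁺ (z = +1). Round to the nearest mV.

105 mV

After the shift: [Na⁺]_out = 426, [Na⁺]_in = 7.97 mmol L⁻¹.
E_new = (60.5/1)·log₁₀(426/7.97) = 60.50 · (1.7280) = 104.54 mV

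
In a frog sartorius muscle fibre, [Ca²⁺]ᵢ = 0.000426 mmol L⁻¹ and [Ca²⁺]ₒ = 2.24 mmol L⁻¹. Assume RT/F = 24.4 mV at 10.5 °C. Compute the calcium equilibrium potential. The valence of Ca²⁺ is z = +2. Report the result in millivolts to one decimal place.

E = (24.4/z) · ln([Ca²⁺]_out/[Ca²⁺]_in) with z = +2.
= (24.4/2) · ln(2.24/0.000426) = 12.20 · ln(5258)
= 12.20 · (8.5675) = 104.52 mV

104.5 mV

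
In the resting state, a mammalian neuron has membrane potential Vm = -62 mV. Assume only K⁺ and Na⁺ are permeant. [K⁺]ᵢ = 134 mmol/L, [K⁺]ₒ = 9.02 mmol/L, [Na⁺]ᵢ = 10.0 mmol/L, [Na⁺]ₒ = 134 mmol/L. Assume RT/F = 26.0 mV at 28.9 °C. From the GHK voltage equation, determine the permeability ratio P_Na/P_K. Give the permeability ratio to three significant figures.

Let α = P_Na/P_K. GHK: Vm = 26.0·ln[(Kₒ + α·Naₒ)/(Kᵢ + α·Naᵢ)].
e^(Vm/26.0) = e^(-62.0/26.0) = 0.092124
So 0.092124·(Kᵢ + α·Naᵢ) = Kₒ + α·Naₒ → α = (0.092124·134.0 − 9.02) / (134.0 − 0.092124·10.0)
α = (12.34 − 9.02) / (134.0 − 0.9212) = 3.325/133.1 = 0.02498

0.0250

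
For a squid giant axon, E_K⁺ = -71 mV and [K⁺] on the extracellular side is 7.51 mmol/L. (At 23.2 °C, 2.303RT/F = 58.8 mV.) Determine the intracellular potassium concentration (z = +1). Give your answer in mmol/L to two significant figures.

120 mmol/L

Nernst: E = (58.8/1) · log₁₀([out]/[in]), so log₁₀([out]/[in]) = -71.0 × 1 / 58.8 = -1.2075.
[out]/[in] = 10^(-1.2075) = 0.06202.
[in] = 7.51 / 0.06202 = 121.1 mmol/L.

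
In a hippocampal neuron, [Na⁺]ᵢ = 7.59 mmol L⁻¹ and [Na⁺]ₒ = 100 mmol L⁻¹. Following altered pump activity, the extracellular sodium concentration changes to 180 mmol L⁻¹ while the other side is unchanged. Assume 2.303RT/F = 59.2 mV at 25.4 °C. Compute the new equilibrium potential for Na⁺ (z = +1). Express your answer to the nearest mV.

81 mV

After the shift: [Na⁺]_out = 180, [Na⁺]_in = 7.59 mmol L⁻¹.
E_new = (59.2/1)·log₁₀(180/7.59) = 59.20 · (1.3750) = 81.40 mV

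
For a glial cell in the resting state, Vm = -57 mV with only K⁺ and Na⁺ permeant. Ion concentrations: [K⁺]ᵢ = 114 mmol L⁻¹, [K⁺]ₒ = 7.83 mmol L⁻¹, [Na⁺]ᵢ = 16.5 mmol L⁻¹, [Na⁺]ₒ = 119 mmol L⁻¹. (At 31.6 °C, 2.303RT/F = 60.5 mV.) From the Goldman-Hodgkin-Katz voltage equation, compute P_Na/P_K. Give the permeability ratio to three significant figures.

Let α = P_Na/P_K. GHK: Vm = 60.5·log₁₀[(Kₒ + α·Naₒ)/(Kᵢ + α·Naᵢ)].
10^(Vm/60.5) = 10^(-57.0/60.5) = 0.11425
So 0.11425·(Kᵢ + α·Naᵢ) = Kₒ + α·Naₒ → α = (0.11425·114.0 − 7.83) / (119.0 − 0.11425·16.5)
α = (13.02 − 7.83) / (119.0 − 1.885) = 5.194/117.1 = 0.04435

0.0444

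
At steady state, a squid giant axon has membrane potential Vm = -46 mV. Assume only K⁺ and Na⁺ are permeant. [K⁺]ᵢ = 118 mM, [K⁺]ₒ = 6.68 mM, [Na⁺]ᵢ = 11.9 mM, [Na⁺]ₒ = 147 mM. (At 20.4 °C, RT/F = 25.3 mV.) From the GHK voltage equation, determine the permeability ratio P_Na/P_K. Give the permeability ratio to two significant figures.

Let α = P_Na/P_K. GHK: Vm = 25.3·ln[(Kₒ + α·Naₒ)/(Kᵢ + α·Naᵢ)].
e^(Vm/25.3) = e^(-46.0/25.3) = 0.16232
So 0.16232·(Kᵢ + α·Naᵢ) = Kₒ + α·Naₒ → α = (0.16232·118.0 − 6.68) / (147.0 − 0.16232·11.9)
α = (19.15 − 6.68) / (147.0 − 1.932) = 12.47/145.1 = 0.08599

0.086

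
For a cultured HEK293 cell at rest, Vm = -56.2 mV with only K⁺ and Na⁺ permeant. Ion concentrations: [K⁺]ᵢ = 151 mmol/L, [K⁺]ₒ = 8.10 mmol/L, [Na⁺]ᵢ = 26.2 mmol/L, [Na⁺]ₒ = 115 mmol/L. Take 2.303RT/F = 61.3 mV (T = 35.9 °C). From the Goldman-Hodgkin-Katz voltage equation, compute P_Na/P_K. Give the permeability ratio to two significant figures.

Let α = P_Na/P_K. GHK: Vm = 61.3·log₁₀[(Kₒ + α·Naₒ)/(Kᵢ + α·Naᵢ)].
10^(Vm/61.3) = 10^(-56.2/61.3) = 0.12111
So 0.12111·(Kᵢ + α·Naᵢ) = Kₒ + α·Naₒ → α = (0.12111·151.0 − 8.1) / (115.0 − 0.12111·26.2)
α = (18.29 − 8.1) / (115.0 − 3.173) = 10.19/111.8 = 0.09111

0.091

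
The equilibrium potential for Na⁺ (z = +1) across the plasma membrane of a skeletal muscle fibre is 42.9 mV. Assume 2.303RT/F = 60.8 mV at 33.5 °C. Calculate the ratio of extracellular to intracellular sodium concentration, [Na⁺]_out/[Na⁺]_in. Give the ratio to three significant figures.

log₁₀([out]/[in]) = E·z/(60.8) = 42.9 × 1 / 60.8 = 0.7056
[out]/[in] = 10^(0.7056) = 5.077

5.08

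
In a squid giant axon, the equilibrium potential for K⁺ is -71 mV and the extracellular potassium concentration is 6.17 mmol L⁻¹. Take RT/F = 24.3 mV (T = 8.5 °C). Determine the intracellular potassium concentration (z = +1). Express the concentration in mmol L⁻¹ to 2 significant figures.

110 mmol L⁻¹

Nernst: E = (24.3/1) · ln([out]/[in]), so ln([out]/[in]) = -71.0 × 1 / 24.3 = -2.9218.
[out]/[in] = e^(-2.9218) = 0.05384.
[in] = 6.17 / 0.05384 = 114.6 mmol L⁻¹.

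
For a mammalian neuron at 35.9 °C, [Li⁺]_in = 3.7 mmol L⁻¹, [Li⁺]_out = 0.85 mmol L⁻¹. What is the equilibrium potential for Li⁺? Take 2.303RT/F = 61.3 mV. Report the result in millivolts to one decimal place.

-39.2 mV

E = (61.3/z) · log₁₀([Li⁺]_out/[Li⁺]_in) with z = +1.
= (61.3/1) · log₁₀(0.85/3.7) = 61.30 · log₁₀(0.2297)
= 61.30 · (-0.6388) = -39.16 mV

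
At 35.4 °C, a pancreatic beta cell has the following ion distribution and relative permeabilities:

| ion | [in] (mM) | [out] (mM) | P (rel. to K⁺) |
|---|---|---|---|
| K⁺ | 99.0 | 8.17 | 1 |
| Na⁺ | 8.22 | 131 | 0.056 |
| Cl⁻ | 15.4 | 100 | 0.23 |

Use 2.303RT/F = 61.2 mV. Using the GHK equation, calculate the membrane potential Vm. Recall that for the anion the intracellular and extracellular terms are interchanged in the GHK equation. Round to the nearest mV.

-49 mV

Vm = 61.2 · log₁₀[(Σ P·[cation]ₒ + Σ P·[anion]ᵢ) / (Σ P·[cation]ᵢ + Σ P·[anion]ₒ)]
Numerator = 1×8.17 + 0.056×131 + 0.23×15.4 = 19.05
Denominator = 1×99.0 + 0.056×8.22 + 0.23×100 = 122.5
Vm = 61.2 · log₁₀(0.15554) = 61.2 × (-0.8081) = -49.46 mV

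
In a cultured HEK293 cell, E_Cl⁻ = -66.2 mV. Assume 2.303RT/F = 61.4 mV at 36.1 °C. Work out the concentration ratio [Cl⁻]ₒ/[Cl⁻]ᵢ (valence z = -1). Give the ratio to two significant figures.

12

log₁₀([out]/[in]) = E·z/(61.4) = -66.2 × -1 / 61.4 = 1.0782
[out]/[in] = 10^(1.0782) = 11.97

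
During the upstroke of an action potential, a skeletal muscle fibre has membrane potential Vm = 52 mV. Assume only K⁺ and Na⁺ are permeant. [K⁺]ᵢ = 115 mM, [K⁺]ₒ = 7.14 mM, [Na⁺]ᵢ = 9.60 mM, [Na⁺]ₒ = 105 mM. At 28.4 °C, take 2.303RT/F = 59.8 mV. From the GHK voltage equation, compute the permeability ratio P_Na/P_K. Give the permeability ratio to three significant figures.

Let α = P_Na/P_K. GHK: Vm = 59.8·log₁₀[(Kₒ + α·Naₒ)/(Kᵢ + α·Naᵢ)].
10^(Vm/59.8) = 10^(52.0/59.8) = 7.4057
So 7.4057·(Kᵢ + α·Naᵢ) = Kₒ + α·Naₒ → α = (7.4057·115.0 − 7.14) / (105.0 − 7.4057·9.6)
α = (851.7 − 7.14) / (105.0 − 71.09) = 844.5/33.91 = 24.91

24.9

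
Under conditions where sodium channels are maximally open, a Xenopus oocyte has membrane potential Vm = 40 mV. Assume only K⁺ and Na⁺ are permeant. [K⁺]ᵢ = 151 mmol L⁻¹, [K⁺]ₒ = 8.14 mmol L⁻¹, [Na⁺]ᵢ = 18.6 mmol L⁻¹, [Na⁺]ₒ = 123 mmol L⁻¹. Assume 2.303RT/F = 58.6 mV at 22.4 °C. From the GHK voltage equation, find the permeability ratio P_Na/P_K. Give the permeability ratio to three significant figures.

Let α = P_Na/P_K. GHK: Vm = 58.6·log₁₀[(Kₒ + α·Naₒ)/(Kᵢ + α·Naᵢ)].
10^(Vm/58.6) = 10^(40.0/58.6) = 4.815
So 4.815·(Kᵢ + α·Naᵢ) = Kₒ + α·Naₒ → α = (4.815·151.0 − 8.14) / (123.0 − 4.815·18.6)
α = (727.1 − 8.14) / (123.0 − 89.56) = 718.9/33.44 = 21.5

21.5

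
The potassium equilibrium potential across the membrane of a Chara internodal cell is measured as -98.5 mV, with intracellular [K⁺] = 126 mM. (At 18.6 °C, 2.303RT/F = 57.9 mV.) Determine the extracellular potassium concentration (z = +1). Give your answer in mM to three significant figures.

Nernst: E = (57.9/1) · log₁₀([out]/[in]), so log₁₀([out]/[in]) = -98.5 × 1 / 57.9 = -1.7012.
[out]/[in] = 10^(-1.7012) = 0.0199.
[out] = 0.0199 × 126 = 2.507 mM.

2.51 mM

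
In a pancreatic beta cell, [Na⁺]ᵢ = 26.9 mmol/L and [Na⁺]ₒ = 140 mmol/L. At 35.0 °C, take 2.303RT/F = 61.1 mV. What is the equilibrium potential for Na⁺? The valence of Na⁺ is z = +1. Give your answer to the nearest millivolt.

44 mV

E = (61.1/z) · log₁₀([Na⁺]_out/[Na⁺]_in) with z = +1.
= (61.1/1) · log₁₀(140/26.9) = 61.10 · log₁₀(5.204)
= 61.10 · (0.7164) = 43.77 mV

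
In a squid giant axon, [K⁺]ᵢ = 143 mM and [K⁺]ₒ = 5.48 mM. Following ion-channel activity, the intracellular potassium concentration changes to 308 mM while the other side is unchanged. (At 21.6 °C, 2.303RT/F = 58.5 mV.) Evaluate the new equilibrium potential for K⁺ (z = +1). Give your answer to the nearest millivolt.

After the shift: [K⁺]_out = 5.48, [K⁺]_in = 308 mM.
E_new = (58.5/1)·log₁₀(5.48/308) = 58.50 · (-1.7498) = -102.36 mV

-102 mV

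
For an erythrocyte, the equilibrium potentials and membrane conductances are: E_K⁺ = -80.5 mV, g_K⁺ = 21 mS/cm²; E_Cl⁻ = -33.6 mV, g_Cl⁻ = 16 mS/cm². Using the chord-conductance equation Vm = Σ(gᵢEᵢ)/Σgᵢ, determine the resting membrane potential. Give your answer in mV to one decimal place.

Σ gᵢEᵢ = 21·(-80.5) + 16·(-33.6) = -2228.10
Σ gᵢ = 21 + 16 = 37
Vm = -2228.10 / 37 = -60.22 mV

-60.2 mV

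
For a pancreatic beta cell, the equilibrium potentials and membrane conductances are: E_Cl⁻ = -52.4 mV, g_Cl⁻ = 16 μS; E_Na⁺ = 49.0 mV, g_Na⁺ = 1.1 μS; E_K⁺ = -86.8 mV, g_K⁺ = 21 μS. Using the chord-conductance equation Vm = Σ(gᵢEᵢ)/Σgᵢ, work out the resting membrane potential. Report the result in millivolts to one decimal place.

-68.4 mV

Σ gᵢEᵢ = 16·(-52.4) + 1.1·(49.0) + 21·(-86.8) = -2607.30
Σ gᵢ = 16 + 1.1 + 21 = 38.1
Vm = -2607.30 / 38.1 = -68.43 mV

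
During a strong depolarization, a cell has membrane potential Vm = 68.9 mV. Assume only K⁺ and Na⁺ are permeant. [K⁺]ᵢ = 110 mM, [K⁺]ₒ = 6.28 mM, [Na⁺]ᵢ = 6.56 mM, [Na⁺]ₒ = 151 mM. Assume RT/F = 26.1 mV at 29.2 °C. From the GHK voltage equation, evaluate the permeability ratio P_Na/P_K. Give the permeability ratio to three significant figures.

26.0

Let α = P_Na/P_K. GHK: Vm = 26.1·ln[(Kₒ + α·Naₒ)/(Kᵢ + α·Naᵢ)].
e^(Vm/26.1) = e^(68.9/26.1) = 14.011
So 14.011·(Kᵢ + α·Naᵢ) = Kₒ + α·Naₒ → α = (14.011·110.0 − 6.28) / (151.0 − 14.011·6.56)
α = (1541 − 6.28) / (151.0 − 91.91) = 1535/59.09 = 25.98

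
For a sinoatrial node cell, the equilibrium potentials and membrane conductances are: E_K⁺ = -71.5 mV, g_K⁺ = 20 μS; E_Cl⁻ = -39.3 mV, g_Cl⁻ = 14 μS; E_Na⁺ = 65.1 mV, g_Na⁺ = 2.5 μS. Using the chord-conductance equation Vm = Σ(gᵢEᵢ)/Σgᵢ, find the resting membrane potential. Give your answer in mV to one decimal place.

-49.8 mV

Σ gᵢEᵢ = 20·(-71.5) + 14·(-39.3) + 2.5·(65.1) = -1817.45
Σ gᵢ = 20 + 14 + 2.5 = 36.5
Vm = -1817.45 / 36.5 = -49.79 mV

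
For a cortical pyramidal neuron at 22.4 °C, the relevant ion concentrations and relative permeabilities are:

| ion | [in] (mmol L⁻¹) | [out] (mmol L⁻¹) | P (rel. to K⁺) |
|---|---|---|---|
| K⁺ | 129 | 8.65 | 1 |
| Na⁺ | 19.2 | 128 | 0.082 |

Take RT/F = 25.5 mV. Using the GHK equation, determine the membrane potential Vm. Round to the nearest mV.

Vm = 25.5 · ln[(Σ P·[cation]ₒ + Σ P·[anion]ᵢ) / (Σ P·[cation]ᵢ + Σ P·[anion]ₒ)]
Numerator = 1×8.65 + 0.082×128 = 19.15
Denominator = 1×129 + 0.082×19.2 = 130.6
Vm = 25.5 · ln(0.14663) = 25.5 × (-1.9198) = -48.96 mV

-49 mV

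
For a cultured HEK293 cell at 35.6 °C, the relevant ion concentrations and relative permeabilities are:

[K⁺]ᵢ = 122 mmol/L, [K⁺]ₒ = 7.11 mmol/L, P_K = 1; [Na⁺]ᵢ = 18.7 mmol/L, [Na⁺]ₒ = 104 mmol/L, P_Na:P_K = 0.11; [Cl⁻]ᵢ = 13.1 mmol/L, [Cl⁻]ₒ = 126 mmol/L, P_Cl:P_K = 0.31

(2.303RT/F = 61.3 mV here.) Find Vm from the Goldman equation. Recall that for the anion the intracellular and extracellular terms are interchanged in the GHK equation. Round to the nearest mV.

Vm = 61.3 · log₁₀[(Σ P·[cation]ₒ + Σ P·[anion]ᵢ) / (Σ P·[cation]ᵢ + Σ P·[anion]ₒ)]
Numerator = 1×7.11 + 0.11×104 + 0.31×13.1 = 22.61
Denominator = 1×122 + 0.11×18.7 + 0.31×126 = 163.1
Vm = 61.3 · log₁₀(0.13862) = 61.3 × (-0.8582) = -52.61 mV

-53 mV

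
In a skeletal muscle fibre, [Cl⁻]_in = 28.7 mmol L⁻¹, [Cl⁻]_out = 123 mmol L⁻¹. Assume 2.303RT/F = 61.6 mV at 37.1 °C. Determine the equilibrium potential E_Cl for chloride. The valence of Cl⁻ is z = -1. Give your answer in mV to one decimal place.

E = (61.6/z) · log₁₀([Cl⁻]_out/[Cl⁻]_in) with z = -1.
For an anion, dividing by z = -1 reverses the sign.
= (61.6/-1) · log₁₀(123/28.7) = -61.60 · log₁₀(4.286)
= -61.60 · (0.6320) = -38.93 mV

-38.9 mV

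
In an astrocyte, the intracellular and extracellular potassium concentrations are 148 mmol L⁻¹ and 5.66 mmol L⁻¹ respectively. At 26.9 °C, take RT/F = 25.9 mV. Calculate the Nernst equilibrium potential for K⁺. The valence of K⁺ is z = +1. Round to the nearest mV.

-85 mV

E = (25.9/z) · ln([K⁺]_out/[K⁺]_in) with z = +1.
= (25.9/1) · ln(5.66/148) = 25.90 · ln(0.03824)
= 25.90 · (-3.2638) = -84.53 mV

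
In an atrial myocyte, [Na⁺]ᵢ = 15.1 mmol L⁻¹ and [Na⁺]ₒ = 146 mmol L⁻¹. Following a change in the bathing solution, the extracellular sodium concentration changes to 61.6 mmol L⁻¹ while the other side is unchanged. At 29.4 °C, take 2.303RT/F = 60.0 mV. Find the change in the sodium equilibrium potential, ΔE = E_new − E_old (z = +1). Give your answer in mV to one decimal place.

-22.5 mV

E_old = (60.0/1)·log₁₀(146/15.1) = 59.12 mV
E_new = (60.0/1)·log₁₀(61.6/15.1) = 36.64 mV
ΔE = 36.64 − (59.12) = -22.49 mV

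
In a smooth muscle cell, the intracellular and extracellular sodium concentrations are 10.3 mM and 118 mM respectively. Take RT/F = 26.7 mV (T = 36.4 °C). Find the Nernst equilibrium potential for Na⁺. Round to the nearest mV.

65 mV

E = (26.7/z) · ln([Na⁺]_out/[Na⁺]_in) with z = +1.
= (26.7/1) · ln(118/10.3) = 26.70 · ln(11.46)
= 26.70 · (2.4385) = 65.11 mV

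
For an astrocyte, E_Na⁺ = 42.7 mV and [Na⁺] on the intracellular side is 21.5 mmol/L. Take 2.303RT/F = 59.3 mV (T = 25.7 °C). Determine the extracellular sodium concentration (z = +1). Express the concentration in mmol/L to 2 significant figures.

Nernst: E = (59.3/1) · log₁₀([out]/[in]), so log₁₀([out]/[in]) = 42.7 × 1 / 59.3 = 0.7201.
[out]/[in] = 10^(0.7201) = 5.249.
[out] = 5.249 × 21.5 = 112.9 mmol/L.

110 mmol/L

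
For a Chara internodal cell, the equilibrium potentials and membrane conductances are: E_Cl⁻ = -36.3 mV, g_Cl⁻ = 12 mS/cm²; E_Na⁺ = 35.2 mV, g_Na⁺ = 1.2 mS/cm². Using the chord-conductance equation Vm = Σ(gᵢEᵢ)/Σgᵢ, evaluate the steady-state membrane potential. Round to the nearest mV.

-30 mV

Σ gᵢEᵢ = 12·(-36.3) + 1.2·(35.2) = -393.36
Σ gᵢ = 12 + 1.2 = 13.2
Vm = -393.36 / 13.2 = -29.80 mV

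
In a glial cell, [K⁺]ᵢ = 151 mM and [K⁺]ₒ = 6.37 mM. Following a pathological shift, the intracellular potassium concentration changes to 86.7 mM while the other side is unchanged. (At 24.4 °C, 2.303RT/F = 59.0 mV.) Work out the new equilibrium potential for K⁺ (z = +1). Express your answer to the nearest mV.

After the shift: [K⁺]_out = 6.37, [K⁺]_in = 86.7 mM.
E_new = (59.0/1)·log₁₀(6.37/86.7) = 59.00 · (-1.1339) = -66.90 mV

-67 mV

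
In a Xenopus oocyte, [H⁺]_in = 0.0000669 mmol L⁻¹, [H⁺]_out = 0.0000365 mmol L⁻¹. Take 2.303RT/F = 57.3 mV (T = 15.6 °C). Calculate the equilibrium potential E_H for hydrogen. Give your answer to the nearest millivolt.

E = (57.3/z) · log₁₀([H⁺]_out/[H⁺]_in) with z = +1.
= (57.3/1) · log₁₀(0.0000365/0.0000669) = 57.30 · log₁₀(0.5456)
= 57.30 · (-0.2631) = -15.08 mV

-15 mV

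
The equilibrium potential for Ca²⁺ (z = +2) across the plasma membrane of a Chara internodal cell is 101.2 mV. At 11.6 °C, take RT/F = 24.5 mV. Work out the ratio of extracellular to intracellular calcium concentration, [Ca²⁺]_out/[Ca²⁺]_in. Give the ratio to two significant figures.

3900

ln([out]/[in]) = E·z/(24.5) = 101.2 × 2 / 24.5 = 8.2612
[out]/[in] = e^(8.2612) = 3871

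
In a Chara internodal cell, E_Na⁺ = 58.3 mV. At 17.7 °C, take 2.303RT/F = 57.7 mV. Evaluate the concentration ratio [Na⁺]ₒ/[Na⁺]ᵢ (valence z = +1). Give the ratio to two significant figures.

log₁₀([out]/[in]) = E·z/(57.7) = 58.3 × 1 / 57.7 = 1.0104
[out]/[in] = 10^(1.0104) = 10.24

10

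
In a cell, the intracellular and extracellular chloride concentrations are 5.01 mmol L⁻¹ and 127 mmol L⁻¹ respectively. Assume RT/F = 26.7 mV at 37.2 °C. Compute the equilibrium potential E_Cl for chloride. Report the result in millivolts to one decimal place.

E = (26.7/z) · ln([Cl⁻]_out/[Cl⁻]_in) with z = -1.
For an anion, dividing by z = -1 reverses the sign.
= (26.7/-1) · ln(127/5.01) = -26.70 · ln(25.35)
= -26.70 · (3.2328) = -86.31 mV

-86.3 mV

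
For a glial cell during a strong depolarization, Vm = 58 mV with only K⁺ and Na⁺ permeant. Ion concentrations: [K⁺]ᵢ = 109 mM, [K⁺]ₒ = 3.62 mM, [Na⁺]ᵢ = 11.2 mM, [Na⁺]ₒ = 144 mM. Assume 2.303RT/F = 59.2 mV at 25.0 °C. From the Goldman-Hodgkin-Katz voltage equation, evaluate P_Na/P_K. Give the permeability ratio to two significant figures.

Let α = P_Na/P_K. GHK: Vm = 59.2·log₁₀[(Kₒ + α·Naₒ)/(Kᵢ + α·Naᵢ)].
10^(Vm/59.2) = 10^(58.0/59.2) = 9.544
So 9.544·(Kᵢ + α·Naᵢ) = Kₒ + α·Naₒ → α = (9.544·109.0 − 3.62) / (144.0 − 9.544·11.2)
α = (1040 − 3.62) / (144.0 − 106.9) = 1037/37.11 = 27.94

28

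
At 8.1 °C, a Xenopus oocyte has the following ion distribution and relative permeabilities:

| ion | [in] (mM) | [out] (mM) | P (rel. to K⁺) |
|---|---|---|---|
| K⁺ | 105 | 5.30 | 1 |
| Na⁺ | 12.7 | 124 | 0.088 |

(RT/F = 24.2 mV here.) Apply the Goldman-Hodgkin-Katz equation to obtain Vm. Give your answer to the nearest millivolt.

Vm = 24.2 · ln[(Σ P·[cation]ₒ + Σ P·[anion]ᵢ) / (Σ P·[cation]ᵢ + Σ P·[anion]ₒ)]
Numerator = 1×5.30 + 0.088×124 = 16.21
Denominator = 1×105 + 0.088×12.7 = 106.1
Vm = 24.2 · ln(0.15277) = 24.2 × (-1.8788) = -45.47 mV

-45 mV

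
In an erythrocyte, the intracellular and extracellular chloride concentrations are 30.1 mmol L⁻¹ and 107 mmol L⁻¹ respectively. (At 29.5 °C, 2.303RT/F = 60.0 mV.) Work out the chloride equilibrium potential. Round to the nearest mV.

E = (60.0/z) · log₁₀([Cl⁻]_out/[Cl⁻]_in) with z = -1.
For an anion, dividing by z = -1 reverses the sign.
= (60.0/-1) · log₁₀(107/30.1) = -60.00 · log₁₀(3.555)
= -60.00 · (0.5508) = -33.05 mV

-33 mV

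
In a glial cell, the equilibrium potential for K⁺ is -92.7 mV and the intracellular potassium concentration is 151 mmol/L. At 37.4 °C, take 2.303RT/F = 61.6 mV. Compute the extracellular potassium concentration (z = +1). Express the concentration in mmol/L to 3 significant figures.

Nernst: E = (61.6/1) · log₁₀([out]/[in]), so log₁₀([out]/[in]) = -92.7 × 1 / 61.6 = -1.5049.
[out]/[in] = 10^(-1.5049) = 0.03127.
[out] = 0.03127 × 151 = 4.722 mmol/L.

4.72 mmol/L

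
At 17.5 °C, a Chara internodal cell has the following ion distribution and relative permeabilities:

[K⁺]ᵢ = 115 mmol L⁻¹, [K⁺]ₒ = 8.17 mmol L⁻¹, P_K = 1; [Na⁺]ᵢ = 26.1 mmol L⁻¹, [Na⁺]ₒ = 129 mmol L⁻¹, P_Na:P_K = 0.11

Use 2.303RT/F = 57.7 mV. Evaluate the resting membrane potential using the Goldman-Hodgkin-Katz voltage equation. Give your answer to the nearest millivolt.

-42 mV

Vm = 57.7 · log₁₀[(Σ P·[cation]ₒ + Σ P·[anion]ᵢ) / (Σ P·[cation]ᵢ + Σ P·[anion]ₒ)]
Numerator = 1×8.17 + 0.11×129 = 22.36
Denominator = 1×115 + 0.11×26.1 = 117.9
Vm = 57.7 · log₁₀(0.1897) = 57.7 × (-0.7219) = -41.66 mV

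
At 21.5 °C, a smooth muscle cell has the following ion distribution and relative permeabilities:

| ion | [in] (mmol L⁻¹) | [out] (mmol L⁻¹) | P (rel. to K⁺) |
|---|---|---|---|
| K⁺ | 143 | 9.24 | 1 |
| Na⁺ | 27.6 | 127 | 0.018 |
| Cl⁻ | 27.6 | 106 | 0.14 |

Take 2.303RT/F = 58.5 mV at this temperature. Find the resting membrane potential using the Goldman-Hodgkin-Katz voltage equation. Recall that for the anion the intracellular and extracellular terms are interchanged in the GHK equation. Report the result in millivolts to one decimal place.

Vm = 58.5 · log₁₀[(Σ P·[cation]ₒ + Σ P·[anion]ᵢ) / (Σ P·[cation]ᵢ + Σ P·[anion]ₒ)]
Numerator = 1×9.24 + 0.018×127 + 0.14×27.6 = 15.39
Denominator = 1×143 + 0.018×27.6 + 0.14×106 = 158.3
Vm = 58.5 · log₁₀(0.097198) = 58.5 × (-1.0123) = -59.22 mV

-59.2 mV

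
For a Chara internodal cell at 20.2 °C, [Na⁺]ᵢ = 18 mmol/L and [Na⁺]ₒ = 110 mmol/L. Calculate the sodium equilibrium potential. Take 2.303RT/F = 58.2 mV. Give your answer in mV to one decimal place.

E = (58.2/z) · log₁₀([Na⁺]_out/[Na⁺]_in) with z = +1.
= (58.2/1) · log₁₀(110/18) = 58.20 · log₁₀(6.111)
= 58.20 · (0.7861) = 45.75 mV

45.8 mV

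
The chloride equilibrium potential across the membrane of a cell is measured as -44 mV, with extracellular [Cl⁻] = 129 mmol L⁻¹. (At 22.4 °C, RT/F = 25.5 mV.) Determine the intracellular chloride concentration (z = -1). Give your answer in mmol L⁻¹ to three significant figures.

23.0 mmol L⁻¹

Nernst: E = (25.5/-1) · ln([out]/[in]), so ln([out]/[in]) = -44.0 × -1 / 25.5 = 1.7255.
[out]/[in] = e^(1.7255) = 5.615.
[in] = 129 / 5.615 = 22.97 mmol L⁻¹.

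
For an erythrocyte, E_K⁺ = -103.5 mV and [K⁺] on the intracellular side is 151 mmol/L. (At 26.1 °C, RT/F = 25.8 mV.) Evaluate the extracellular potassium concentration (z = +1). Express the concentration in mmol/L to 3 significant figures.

Nernst: E = (25.8/1) · ln([out]/[in]), so ln([out]/[in]) = -103.5 × 1 / 25.8 = -4.0116.
[out]/[in] = e^(-4.0116) = 0.0181.
[out] = 0.0181 × 151 = 2.734 mmol/L.

2.73 mmol/L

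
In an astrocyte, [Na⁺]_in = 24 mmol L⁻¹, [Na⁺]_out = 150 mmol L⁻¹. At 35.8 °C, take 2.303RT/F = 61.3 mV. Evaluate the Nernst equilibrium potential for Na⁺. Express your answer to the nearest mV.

E = (61.3/z) · log₁₀([Na⁺]_out/[Na⁺]_in) with z = +1.
= (61.3/1) · log₁₀(150/24) = 61.30 · log₁₀(6.25)
= 61.30 · (0.7959) = 48.79 mV

49 mV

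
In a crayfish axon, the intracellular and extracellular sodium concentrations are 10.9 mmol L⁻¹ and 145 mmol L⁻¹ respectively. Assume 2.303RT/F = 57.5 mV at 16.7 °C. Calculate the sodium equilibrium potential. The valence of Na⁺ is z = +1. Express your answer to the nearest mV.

65 mV

E = (57.5/z) · log₁₀([Na⁺]_out/[Na⁺]_in) with z = +1.
= (57.5/1) · log₁₀(145/10.9) = 57.50 · log₁₀(13.3)
= 57.50 · (1.1239) = 64.63 mV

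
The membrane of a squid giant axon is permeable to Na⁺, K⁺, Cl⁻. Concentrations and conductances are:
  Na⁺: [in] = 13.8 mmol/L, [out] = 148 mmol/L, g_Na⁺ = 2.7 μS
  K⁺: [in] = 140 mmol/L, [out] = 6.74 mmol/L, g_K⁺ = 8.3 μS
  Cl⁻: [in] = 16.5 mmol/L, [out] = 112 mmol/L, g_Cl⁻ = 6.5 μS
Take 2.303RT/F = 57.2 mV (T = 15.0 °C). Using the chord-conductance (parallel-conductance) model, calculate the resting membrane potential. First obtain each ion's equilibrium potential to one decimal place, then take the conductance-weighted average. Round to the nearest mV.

-44 mV

E_Na⁺ = (57.2/1)·log₁₀(148/13.8) = 58.9 mV
E_K⁺ = (57.2/1)·log₁₀(6.74/140) = -75.4 mV
E_Cl⁻ = (57.2/-1)·log₁₀(112/16.5) = -47.6 mV
Vm = (Σ gᵢEᵢ)/(Σ gᵢ) = (2.7·58.9 + 8.3·-75.4 + 6.5·-47.6) / (2.7 + 8.3 + 6.5)
= -776.19 / 17.5 = -44.35 mV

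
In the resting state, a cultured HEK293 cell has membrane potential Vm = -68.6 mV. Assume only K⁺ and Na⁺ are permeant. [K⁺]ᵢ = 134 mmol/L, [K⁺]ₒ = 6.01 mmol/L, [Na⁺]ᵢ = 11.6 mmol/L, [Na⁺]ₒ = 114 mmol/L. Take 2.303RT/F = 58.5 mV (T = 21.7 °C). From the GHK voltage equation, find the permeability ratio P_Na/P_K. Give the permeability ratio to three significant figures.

0.0264

Let α = P_Na/P_K. GHK: Vm = 58.5·log₁₀[(Kₒ + α·Naₒ)/(Kᵢ + α·Naᵢ)].
10^(Vm/58.5) = 10^(-68.6/58.5) = 0.067197
So 0.067197·(Kᵢ + α·Naᵢ) = Kₒ + α·Naₒ → α = (0.067197·134.0 − 6.01) / (114.0 − 0.067197·11.6)
α = (9.004 − 6.01) / (114.0 − 0.7795) = 2.994/113.2 = 0.02645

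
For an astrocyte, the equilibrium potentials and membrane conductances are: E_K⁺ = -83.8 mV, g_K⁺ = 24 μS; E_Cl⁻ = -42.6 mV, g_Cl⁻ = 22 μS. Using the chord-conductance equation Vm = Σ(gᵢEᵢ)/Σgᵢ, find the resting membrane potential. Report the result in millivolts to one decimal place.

Σ gᵢEᵢ = 24·(-83.8) + 22·(-42.6) = -2948.40
Σ gᵢ = 24 + 22 = 46
Vm = -2948.40 / 46 = -64.10 mV

-64.1 mV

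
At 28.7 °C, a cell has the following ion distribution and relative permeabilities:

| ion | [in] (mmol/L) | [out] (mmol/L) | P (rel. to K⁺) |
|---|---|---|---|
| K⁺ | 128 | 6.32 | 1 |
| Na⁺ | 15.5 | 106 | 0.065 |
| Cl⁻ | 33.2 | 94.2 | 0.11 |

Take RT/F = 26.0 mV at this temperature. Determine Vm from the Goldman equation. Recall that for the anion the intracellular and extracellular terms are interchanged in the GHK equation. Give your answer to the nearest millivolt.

Vm = 26.0 · ln[(Σ P·[cation]ₒ + Σ P·[anion]ᵢ) / (Σ P·[cation]ᵢ + Σ P·[anion]ₒ)]
Numerator = 1×6.32 + 0.065×106 + 0.11×33.2 = 16.86
Denominator = 1×128 + 0.065×15.5 + 0.11×94.2 = 139.4
Vm = 26.0 · ln(0.12099) = 26.0 × (-2.1121) = -54.91 mV

-55 mV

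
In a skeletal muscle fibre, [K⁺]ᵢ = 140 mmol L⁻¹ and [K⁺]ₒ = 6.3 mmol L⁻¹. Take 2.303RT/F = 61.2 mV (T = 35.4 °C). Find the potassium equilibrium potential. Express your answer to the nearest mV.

-82 mV

E = (61.2/z) · log₁₀([K⁺]_out/[K⁺]_in) with z = +1.
= (61.2/1) · log₁₀(6.3/140) = 61.20 · log₁₀(0.045)
= 61.20 · (-1.3468) = -82.42 mV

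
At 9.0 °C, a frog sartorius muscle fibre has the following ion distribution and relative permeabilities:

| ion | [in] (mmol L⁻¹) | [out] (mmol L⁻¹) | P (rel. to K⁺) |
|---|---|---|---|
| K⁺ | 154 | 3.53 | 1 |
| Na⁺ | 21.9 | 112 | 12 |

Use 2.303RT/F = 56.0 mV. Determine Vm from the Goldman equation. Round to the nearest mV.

29 mV

Vm = 56.0 · log₁₀[(Σ P·[cation]ₒ + Σ P·[anion]ᵢ) / (Σ P·[cation]ᵢ + Σ P·[anion]ₒ)]
Numerator = 1×3.53 + 12×112 = 1348
Denominator = 1×154 + 12×21.9 = 416.8
Vm = 56.0 · log₁₀(3.233) = 56.0 × (0.5096) = 28.54 mV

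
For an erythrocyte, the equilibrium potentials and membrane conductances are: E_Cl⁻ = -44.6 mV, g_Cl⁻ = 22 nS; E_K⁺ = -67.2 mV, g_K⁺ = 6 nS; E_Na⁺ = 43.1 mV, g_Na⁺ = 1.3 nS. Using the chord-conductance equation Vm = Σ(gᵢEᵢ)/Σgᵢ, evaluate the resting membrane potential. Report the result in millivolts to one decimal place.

-45.3 mV

Σ gᵢEᵢ = 22·(-44.6) + 6·(-67.2) + 1.3·(43.1) = -1328.37
Σ gᵢ = 22 + 6 + 1.3 = 29.3
Vm = -1328.37 / 29.3 = -45.34 mV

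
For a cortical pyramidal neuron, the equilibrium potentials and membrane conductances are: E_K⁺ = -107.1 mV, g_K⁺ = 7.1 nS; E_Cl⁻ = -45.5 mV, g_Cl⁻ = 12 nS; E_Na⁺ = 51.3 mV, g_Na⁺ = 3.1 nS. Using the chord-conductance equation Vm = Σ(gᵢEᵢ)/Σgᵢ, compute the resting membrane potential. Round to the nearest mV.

-52 mV

Σ gᵢEᵢ = 7.1·(-107.1) + 12·(-45.5) + 3.1·(51.3) = -1147.38
Σ gᵢ = 7.1 + 12 + 3.1 = 22.2
Vm = -1147.38 / 22.2 = -51.68 mV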